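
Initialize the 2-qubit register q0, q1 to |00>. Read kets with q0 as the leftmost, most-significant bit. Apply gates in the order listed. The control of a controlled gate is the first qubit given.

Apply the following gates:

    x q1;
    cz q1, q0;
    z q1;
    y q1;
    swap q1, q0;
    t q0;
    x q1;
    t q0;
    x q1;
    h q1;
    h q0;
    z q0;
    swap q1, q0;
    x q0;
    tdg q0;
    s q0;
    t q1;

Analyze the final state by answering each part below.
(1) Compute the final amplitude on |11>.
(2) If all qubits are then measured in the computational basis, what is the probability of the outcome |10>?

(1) The final state's coefficient on |11> equals 1/2.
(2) A full measurement returns |10> with probability 1/4.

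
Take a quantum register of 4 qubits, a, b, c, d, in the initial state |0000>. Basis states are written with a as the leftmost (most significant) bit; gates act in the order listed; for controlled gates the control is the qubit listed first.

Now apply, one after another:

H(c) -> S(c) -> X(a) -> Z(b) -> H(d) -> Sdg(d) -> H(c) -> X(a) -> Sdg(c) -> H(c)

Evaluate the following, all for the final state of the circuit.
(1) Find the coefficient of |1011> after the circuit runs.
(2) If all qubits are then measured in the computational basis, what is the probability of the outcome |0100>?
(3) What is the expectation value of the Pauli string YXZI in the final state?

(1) |1011> carries amplitude 0 in the final state.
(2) The probability of measuring |0100> is 0.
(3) The observable YXZI averages to 0.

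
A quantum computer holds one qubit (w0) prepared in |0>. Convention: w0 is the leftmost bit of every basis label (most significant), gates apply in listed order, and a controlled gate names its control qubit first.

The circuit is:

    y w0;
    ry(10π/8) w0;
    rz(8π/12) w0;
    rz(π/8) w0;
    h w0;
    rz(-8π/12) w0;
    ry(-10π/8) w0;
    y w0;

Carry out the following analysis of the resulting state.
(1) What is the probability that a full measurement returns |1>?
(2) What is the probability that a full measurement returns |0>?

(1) A full measurement returns |1> with probability sqrt(6 - 3*sqrt(2))/32 + 5*sqrt(sqrt(2) + 2)/32 + 5/8.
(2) A full measurement returns |0> with probability -5*sqrt(sqrt(2) + 2)/32 - sqrt(6 - 3*sqrt(2))/32 + 3/8.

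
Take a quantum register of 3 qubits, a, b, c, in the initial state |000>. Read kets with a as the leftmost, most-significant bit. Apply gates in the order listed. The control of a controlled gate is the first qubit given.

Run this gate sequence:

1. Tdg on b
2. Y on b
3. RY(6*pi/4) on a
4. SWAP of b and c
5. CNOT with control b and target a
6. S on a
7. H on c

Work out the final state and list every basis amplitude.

The resulting statevector has amplitude -I/2 on |000>, I/2 on |001>, 0 on |010>, 0 on |011>, -1/2 on |100>, 1/2 on |101>, 0 on |110>, 0 on |111>.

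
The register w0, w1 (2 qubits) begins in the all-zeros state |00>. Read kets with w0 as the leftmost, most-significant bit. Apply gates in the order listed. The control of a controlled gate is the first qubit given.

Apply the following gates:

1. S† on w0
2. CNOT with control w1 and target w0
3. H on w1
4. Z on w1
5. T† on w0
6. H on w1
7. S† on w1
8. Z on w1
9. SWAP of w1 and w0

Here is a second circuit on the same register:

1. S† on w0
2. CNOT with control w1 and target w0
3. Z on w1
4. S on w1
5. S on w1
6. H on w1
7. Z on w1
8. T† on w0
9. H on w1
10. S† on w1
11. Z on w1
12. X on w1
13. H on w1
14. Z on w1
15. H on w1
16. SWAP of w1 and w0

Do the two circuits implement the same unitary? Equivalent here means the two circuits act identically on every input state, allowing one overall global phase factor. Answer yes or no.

Yes: on every input state the two circuits agree up to one overall phase factor.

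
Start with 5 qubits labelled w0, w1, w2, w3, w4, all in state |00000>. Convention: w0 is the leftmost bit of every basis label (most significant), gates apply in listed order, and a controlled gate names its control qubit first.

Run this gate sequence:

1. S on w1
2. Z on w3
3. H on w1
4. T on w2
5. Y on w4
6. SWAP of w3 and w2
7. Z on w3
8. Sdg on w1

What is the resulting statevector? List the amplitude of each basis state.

The resulting statevector has amplitude sqrt(2)*I/2 on |00001>, sqrt(2)/2 on |01001>, and 0 on every other basis state.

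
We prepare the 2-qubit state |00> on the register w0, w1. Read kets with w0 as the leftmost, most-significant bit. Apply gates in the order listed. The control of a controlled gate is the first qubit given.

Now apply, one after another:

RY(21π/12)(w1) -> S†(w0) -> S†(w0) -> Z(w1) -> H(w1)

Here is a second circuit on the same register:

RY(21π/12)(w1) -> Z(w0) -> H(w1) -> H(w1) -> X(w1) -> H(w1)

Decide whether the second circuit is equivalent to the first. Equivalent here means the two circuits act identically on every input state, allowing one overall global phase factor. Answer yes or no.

No: there is an input state on which the two circuits produce genuinely different outputs (not merely differing by a phase).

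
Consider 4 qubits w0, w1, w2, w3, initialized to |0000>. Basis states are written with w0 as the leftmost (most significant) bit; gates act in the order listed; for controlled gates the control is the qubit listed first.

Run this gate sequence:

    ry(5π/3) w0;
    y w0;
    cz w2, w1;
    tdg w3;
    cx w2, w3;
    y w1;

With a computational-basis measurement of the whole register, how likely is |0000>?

A full measurement returns |0000> with probability 0.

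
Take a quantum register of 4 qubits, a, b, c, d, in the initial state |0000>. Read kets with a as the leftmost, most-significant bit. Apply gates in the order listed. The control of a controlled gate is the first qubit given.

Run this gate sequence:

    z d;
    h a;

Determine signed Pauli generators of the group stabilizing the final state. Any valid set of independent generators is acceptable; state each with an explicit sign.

One valid set of independent stabilizer generators is +XIII, +IZII, +IIZI, +IIIZ (any independent generating set of the same group is equally correct).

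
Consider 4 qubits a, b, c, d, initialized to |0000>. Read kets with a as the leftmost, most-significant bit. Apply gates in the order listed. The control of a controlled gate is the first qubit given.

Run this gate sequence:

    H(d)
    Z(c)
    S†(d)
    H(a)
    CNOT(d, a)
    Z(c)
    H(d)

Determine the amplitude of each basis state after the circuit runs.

The resulting statevector has amplitude sqrt(2)*(1 - I)/4 on |0000>, sqrt(2)*(1 + I)/4 on |0001>, sqrt(2)*(1 - I)/4 on |1000>, sqrt(2)*(1 + I)/4 on |1001>, and 0 on every other basis state.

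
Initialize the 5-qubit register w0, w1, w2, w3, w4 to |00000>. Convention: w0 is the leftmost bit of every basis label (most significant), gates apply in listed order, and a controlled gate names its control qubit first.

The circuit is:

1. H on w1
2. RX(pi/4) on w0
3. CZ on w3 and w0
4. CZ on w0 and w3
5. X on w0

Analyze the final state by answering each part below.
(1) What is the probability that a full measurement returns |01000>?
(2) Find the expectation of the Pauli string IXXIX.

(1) Outcome |01000> occurs with probability 1/4 - sqrt(2)/8.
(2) In the final state, IXXIX has expectation 0.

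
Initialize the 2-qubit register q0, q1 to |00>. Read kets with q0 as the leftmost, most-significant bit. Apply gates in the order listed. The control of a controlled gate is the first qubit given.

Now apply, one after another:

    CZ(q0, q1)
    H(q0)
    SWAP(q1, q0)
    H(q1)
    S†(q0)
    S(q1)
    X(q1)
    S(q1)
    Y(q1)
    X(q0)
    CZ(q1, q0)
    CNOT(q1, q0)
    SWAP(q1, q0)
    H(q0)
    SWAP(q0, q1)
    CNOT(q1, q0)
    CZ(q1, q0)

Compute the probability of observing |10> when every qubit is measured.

A full measurement returns |10> with probability 1/2.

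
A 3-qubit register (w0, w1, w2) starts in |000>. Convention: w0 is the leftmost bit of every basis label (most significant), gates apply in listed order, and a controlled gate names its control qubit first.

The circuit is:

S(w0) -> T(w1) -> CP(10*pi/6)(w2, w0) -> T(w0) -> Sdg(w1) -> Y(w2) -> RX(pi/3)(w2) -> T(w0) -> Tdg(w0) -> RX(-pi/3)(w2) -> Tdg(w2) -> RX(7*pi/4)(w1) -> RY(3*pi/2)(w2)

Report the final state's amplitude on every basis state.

The final amplitudes are sqrt(2*sqrt(2) + 4)*exp(I*pi/4)/4 on |000>, sqrt(2*sqrt(2) + 4)*exp(I*pi/4)/4 on |001>, sqrt(4 - 2*sqrt(2))*exp(3*I*pi/4)/4 on |010>, sqrt(4 - 2*sqrt(2))*exp(3*I*pi/4)/4 on |011>, 0 on |100>, 0 on |101>, 0 on |110>, 0 on |111>. Key observation: the block from step 7 through step 10 cancels to the identity and can be dropped.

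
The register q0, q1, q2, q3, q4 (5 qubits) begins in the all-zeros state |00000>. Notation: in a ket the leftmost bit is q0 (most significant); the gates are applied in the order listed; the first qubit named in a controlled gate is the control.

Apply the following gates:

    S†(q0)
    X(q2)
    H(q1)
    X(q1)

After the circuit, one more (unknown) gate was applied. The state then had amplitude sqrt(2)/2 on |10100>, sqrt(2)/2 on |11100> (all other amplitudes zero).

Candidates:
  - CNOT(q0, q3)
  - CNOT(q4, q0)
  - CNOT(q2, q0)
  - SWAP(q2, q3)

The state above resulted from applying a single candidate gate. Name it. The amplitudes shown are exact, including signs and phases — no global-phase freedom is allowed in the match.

The unique candidate consistent with the amplitudes is CNOT(q2, q0).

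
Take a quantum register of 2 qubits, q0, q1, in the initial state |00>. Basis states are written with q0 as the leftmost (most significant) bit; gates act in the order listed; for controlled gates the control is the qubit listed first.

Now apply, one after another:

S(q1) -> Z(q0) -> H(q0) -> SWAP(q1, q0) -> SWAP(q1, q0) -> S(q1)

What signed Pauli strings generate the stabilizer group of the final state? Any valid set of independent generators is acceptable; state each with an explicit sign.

The final state is stabilized by the group generated by +XI, +IZ; other independent generating sets are equally valid. Key observation: gates 4-5 undo each other exactly, leaving only the rest of the circuit to track.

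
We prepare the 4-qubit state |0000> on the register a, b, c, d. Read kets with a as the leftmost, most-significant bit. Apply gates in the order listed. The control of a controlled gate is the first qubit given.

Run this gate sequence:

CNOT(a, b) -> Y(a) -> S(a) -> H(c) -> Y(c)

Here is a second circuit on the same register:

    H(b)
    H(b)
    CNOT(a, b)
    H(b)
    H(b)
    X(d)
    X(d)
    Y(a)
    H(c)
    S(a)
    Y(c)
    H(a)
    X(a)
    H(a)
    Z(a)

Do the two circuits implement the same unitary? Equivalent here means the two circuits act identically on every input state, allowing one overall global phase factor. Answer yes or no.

Yes, they are equivalent — the unitaries differ by at most a global phase.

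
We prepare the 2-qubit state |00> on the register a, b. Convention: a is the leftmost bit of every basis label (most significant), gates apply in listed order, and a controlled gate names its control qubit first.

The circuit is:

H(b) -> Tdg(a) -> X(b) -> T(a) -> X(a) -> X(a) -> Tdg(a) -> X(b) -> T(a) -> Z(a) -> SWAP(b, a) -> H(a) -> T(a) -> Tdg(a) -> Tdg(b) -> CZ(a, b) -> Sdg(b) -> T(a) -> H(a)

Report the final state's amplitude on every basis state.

After the circuit, the state carries amplitude sqrt(2)/2 on |00>, 0 on |01>, sqrt(2)/2 on |10>, 0 on |11>. Key observation: the block from step 2 through step 9 cancels to the identity and can be dropped.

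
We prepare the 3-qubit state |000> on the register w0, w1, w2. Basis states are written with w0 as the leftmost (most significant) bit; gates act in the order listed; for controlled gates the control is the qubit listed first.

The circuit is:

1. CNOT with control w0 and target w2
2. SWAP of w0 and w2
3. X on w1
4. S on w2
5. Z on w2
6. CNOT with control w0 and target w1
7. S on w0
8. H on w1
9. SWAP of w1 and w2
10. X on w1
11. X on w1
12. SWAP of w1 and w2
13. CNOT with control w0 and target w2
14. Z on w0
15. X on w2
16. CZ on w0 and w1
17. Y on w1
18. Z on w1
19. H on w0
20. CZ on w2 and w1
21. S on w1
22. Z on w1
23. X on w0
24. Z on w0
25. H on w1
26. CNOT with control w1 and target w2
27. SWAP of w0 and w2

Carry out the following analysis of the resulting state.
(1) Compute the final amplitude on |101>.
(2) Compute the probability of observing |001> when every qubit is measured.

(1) |101> carries amplitude sqrt(2)*(-1 - I)/4 in the final state.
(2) A full measurement returns |001> with probability 0.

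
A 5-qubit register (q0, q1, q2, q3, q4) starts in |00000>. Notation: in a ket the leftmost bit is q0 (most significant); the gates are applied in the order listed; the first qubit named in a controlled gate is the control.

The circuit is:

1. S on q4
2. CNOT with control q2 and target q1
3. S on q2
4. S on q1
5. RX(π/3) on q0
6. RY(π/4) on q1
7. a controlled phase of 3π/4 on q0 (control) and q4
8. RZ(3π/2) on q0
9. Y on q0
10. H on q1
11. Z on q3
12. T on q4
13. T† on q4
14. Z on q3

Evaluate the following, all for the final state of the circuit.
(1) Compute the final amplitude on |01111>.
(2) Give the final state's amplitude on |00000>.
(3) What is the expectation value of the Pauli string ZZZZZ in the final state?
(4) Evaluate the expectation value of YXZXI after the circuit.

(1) The final state's coefficient on |01111> equals 0.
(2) |00000> carries amplitude sqrt(2)*(-sqrt(sqrt(2) + 2) - sqrt(2 - sqrt(2)))*exp(3*I*pi/4)/8 in the final state.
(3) In the final state, ZZZZZ has expectation -sqrt(2)/4.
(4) The expectation value of YXZXI is 0.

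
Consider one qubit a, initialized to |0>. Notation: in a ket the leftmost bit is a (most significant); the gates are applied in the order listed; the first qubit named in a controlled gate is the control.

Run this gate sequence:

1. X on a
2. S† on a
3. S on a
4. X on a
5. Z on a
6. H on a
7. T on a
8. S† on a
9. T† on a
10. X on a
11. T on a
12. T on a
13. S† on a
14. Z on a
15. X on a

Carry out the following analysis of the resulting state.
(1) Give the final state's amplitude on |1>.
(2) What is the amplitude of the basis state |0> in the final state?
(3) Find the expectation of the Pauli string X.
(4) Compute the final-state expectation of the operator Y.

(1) The amplitude on |1> is -sqrt(2)*I/2.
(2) The final state's coefficient on |0> equals -sqrt(2)/2.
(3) In the final state, X has expectation 0.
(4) The observable Y averages to 1.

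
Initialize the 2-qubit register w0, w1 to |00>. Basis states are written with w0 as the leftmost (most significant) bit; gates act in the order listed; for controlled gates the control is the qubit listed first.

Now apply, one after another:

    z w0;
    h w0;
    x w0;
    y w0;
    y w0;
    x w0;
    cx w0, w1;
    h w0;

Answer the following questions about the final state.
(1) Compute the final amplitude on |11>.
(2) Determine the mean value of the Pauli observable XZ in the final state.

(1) The amplitude on |11> is -1/2. Key observation: gates 3-6 undo each other exactly, leaving only the rest of the circuit to track.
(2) The expectation value of XZ is 1.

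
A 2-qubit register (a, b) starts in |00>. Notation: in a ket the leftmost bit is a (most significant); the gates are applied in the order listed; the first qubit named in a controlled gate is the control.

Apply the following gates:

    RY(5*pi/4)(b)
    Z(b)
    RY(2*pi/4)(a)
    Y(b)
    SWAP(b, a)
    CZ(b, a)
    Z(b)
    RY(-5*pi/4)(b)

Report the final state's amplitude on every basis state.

The final amplitudes are I*(-2 - sqrt(2))/4 on |00>, -sqrt(2)*I/4 on |01>, I*(-2 + sqrt(2))/4 on |10>, sqrt(2)*I/4 on |11>.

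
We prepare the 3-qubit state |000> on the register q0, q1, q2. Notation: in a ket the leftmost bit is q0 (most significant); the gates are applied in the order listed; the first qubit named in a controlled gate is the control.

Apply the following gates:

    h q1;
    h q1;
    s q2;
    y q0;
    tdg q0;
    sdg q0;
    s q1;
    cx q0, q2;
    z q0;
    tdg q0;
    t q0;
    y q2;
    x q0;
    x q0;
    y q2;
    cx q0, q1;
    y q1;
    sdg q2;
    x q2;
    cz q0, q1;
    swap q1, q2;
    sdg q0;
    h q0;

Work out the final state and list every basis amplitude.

After the circuit, the state carries amplitude -sqrt(2)*exp(I*pi/4)/2 on |000>, sqrt(2)*exp(I*pi/4)/2 on |100>, and 0 on every other basis state. Key observation: steps 12-15 multiply out to the identity, so the circuit reduces to the remaining gates.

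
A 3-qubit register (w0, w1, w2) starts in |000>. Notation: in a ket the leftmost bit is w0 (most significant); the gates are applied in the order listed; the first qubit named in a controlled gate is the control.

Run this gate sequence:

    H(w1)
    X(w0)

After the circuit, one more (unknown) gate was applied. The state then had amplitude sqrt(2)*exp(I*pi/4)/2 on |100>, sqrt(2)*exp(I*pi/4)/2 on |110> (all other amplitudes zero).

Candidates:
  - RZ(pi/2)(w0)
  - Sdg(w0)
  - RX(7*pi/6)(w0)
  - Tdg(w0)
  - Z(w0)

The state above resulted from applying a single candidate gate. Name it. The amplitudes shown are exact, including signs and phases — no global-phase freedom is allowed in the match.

The applied gate was RZ(pi/2)(w0).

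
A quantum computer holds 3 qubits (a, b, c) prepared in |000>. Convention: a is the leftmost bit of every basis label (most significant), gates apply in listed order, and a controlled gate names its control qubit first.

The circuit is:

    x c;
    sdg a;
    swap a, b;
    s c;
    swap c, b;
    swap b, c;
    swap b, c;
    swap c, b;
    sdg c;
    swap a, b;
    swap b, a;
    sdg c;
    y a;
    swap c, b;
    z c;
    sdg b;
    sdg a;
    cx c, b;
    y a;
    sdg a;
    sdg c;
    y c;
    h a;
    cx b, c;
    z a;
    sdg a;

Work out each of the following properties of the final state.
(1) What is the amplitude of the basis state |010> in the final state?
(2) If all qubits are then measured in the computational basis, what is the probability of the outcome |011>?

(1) |010> carries amplitude -sqrt(2)/2 in the final state. Key observation: steps 3-10 multiply out to the identity, so the circuit reduces to the remaining gates.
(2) Outcome |011> occurs with probability 0.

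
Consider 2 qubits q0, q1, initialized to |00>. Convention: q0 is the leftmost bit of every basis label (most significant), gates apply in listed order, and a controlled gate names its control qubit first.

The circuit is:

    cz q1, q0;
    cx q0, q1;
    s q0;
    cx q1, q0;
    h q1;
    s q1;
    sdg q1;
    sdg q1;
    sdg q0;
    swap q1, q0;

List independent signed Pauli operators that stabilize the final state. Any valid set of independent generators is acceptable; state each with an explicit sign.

One valid set of independent stabilizer generators is -YI, +IZ (any independent generating set of the same group is equally correct). Key observation: the block from step 6 through step 7 cancels to the identity and can be dropped.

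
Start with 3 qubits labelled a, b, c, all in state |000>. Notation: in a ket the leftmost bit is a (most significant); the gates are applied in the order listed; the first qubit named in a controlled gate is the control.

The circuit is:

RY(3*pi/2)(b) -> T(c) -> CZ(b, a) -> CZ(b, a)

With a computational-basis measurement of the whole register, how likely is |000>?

The probability of measuring |000> is 1/2. Key observation: the block from step 3 through step 4 cancels to the identity and can be dropped.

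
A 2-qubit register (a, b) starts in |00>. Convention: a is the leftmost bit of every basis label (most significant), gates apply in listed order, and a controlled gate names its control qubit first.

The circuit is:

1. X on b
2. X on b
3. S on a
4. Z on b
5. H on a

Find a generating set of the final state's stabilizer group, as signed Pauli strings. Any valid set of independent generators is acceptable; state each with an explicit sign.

The final state is stabilized by the group generated by +XI, +IZ; other independent generating sets are equally valid. Key observation: gates 1-2 undo each other exactly, leaving only the rest of the circuit to track.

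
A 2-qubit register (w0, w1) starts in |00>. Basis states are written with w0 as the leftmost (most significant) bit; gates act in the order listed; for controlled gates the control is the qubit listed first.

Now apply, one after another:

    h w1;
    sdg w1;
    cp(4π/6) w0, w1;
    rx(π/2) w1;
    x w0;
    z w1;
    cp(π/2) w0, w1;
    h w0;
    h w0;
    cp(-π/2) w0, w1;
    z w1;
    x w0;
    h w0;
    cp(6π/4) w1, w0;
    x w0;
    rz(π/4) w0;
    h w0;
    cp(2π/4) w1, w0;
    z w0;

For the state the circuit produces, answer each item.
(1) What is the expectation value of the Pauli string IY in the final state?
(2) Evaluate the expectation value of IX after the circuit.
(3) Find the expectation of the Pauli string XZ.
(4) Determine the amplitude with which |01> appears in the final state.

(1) The observable IY averages to 0.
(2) The expectation value of IX is 0.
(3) The expectation value of XZ is sqrt(2)/2.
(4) The final state's coefficient on |01> equals (1 + exp(3*I*pi/4))*exp(7*I*pi/8)/2.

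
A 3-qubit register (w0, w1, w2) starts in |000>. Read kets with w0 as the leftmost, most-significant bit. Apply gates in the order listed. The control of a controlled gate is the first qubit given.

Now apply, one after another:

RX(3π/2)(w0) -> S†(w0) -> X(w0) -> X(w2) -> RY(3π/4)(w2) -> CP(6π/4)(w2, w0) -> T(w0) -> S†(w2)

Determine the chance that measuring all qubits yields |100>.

A full measurement returns |100> with probability sqrt(2)/8 + 1/4.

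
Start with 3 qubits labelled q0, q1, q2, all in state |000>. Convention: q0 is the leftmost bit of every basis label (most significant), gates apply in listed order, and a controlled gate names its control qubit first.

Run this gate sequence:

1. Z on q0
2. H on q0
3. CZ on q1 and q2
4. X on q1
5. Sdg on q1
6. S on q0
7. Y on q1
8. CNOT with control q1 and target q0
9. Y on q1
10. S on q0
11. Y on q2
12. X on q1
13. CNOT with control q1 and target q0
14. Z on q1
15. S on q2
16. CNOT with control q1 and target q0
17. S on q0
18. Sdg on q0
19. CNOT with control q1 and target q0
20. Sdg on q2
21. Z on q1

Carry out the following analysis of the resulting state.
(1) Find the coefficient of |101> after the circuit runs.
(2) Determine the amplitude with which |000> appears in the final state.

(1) |101> carries amplitude -sqrt(2)/2 in the final state. Key observation: steps 14-21 multiply out to the identity, so the circuit reduces to the remaining gates.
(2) The final state's coefficient on |000> equals 0.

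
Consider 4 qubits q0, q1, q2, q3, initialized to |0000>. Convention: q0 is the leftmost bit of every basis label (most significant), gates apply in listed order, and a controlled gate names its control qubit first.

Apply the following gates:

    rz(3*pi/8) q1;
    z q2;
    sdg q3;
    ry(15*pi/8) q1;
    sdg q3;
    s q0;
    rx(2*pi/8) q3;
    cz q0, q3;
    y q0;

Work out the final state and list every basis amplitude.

After the circuit, the state carries amplitude -sqrt(sqrt(2) + 2)*exp(5*I*pi/16)*cos(pi/16)/2 on |1000>, sqrt(2 - sqrt(2))*exp(13*I*pi/16)*cos(pi/16)/2 on |1001>, sqrt(sqrt(2) + 2)*exp(5*I*pi/16)*sin(pi/16)/2 on |1100>, -sqrt(2 - sqrt(2))*exp(13*I*pi/16)*sin(pi/16)/2 on |1101>, and 0 on every other basis state.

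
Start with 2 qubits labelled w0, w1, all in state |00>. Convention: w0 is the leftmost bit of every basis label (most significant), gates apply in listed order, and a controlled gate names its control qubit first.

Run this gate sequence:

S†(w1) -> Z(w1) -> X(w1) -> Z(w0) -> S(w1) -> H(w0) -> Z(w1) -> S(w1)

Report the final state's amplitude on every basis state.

After the circuit, the state carries amplitude 0 on |00>, sqrt(2)/2 on |01>, 0 on |10>, sqrt(2)/2 on |11>.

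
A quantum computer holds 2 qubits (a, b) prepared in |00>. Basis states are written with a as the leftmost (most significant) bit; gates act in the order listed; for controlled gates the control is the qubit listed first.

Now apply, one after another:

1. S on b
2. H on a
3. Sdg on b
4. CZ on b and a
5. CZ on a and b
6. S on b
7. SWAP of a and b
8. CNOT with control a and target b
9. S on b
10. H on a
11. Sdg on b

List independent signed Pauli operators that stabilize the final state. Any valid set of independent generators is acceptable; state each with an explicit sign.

The final state is stabilized by the group generated by +XI, +IX; other independent generating sets are equally valid.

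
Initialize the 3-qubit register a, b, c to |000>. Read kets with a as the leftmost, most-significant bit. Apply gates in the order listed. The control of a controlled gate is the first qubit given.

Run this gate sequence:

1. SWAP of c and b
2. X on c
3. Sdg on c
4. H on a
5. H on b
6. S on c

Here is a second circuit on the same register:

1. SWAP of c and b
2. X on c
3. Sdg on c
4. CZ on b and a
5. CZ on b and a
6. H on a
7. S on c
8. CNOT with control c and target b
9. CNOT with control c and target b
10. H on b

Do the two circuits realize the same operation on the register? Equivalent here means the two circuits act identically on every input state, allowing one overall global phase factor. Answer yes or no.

Yes: on every input state the two circuits agree up to one overall phase factor.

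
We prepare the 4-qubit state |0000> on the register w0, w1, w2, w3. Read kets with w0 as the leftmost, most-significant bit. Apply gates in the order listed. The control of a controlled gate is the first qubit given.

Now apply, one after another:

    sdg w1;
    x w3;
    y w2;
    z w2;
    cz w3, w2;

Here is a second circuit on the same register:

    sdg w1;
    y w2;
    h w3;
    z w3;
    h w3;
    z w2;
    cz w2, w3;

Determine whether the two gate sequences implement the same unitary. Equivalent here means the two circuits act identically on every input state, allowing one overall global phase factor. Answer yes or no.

Yes — the two circuits implement the same unitary up to a global phase.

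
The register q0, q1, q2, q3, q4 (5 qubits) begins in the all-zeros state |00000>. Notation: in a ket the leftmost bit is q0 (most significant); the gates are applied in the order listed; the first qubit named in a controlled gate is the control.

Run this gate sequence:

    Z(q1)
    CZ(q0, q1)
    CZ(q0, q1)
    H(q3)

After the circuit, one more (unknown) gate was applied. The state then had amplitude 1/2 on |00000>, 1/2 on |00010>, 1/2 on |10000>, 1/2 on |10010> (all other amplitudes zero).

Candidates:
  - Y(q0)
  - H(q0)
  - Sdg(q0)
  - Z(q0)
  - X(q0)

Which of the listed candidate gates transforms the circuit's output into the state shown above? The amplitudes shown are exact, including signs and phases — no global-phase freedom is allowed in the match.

The unique candidate consistent with the amplitudes is H(q0).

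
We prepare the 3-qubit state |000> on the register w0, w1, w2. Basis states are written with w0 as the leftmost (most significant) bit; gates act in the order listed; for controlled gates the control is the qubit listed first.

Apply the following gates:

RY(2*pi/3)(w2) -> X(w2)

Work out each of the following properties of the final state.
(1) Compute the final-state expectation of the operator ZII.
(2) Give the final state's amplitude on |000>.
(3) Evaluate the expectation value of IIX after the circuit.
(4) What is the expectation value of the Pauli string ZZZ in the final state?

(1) The expectation value of ZII is 1.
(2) The amplitude on |000> is sqrt(3)/2.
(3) In the final state, IIX has expectation sqrt(3)/2.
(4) The expectation value of ZZZ is 1/2.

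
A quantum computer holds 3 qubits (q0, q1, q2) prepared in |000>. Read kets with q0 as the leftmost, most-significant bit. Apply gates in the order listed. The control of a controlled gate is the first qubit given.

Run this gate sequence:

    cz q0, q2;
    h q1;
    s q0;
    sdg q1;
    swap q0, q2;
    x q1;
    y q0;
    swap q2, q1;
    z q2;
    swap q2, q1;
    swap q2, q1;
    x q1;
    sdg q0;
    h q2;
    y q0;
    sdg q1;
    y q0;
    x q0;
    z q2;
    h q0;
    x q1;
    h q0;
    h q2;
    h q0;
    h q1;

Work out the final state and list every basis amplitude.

After the circuit, the state carries amplitude sqrt(2)*I/4 on |000>, -sqrt(2)/4 on |001>, sqrt(2)*I/4 on |010>, -sqrt(2)/4 on |011>, sqrt(2)*I/4 on |100>, -sqrt(2)/4 on |101>, sqrt(2)*I/4 on |110>, -sqrt(2)/4 on |111>.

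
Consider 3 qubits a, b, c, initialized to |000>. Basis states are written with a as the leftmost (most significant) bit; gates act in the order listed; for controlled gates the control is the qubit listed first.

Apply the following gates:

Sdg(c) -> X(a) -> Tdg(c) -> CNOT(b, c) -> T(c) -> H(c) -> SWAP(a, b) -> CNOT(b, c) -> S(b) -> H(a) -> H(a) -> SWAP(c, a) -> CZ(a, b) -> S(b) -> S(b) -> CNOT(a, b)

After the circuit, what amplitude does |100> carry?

The final state's coefficient on |100> equals sqrt(2)*I/2. Key observation: steps 10-11 multiply out to the identity, so the circuit reduces to the remaining gates.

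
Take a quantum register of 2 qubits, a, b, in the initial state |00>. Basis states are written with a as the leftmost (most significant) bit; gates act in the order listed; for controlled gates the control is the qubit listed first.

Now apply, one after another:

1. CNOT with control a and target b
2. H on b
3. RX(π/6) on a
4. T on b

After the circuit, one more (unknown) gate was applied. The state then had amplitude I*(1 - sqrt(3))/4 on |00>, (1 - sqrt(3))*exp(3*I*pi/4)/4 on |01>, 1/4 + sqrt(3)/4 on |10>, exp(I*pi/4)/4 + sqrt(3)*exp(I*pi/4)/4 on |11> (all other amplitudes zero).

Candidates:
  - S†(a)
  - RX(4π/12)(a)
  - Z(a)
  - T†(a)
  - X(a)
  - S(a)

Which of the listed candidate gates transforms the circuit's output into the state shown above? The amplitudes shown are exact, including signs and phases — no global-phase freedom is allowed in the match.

It was X(a) that produced the state shown.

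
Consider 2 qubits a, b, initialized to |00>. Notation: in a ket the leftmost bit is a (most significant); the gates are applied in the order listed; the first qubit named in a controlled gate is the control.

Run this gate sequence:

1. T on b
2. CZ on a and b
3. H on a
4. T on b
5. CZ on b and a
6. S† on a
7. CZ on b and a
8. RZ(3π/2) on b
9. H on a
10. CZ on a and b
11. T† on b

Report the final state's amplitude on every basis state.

The resulting statevector has amplitude -sqrt(2)/2 on |00>, 0 on |01>, (-1 - I)*exp(I*pi/4)/2 on |10>, 0 on |11>.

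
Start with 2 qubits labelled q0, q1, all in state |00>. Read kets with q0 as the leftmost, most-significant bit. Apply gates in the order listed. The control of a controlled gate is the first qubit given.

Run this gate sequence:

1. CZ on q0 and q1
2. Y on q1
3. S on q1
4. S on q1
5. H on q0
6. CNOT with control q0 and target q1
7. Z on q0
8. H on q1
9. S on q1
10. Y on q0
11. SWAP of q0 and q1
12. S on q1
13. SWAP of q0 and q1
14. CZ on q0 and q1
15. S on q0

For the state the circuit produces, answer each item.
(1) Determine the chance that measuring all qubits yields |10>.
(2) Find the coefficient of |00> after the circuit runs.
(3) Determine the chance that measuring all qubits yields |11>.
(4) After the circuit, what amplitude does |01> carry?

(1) Outcome |10> occurs with probability 1/4.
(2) The final state's coefficient on |00> equals 1/2.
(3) A full measurement returns |11> with probability 1/4.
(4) The final state's coefficient on |01> equals I/2.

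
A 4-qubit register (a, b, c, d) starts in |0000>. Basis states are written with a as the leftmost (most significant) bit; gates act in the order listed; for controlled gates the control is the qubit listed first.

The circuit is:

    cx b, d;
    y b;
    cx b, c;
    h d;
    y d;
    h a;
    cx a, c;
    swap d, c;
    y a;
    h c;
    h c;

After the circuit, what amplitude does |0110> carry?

The amplitude on |0110> is I/2.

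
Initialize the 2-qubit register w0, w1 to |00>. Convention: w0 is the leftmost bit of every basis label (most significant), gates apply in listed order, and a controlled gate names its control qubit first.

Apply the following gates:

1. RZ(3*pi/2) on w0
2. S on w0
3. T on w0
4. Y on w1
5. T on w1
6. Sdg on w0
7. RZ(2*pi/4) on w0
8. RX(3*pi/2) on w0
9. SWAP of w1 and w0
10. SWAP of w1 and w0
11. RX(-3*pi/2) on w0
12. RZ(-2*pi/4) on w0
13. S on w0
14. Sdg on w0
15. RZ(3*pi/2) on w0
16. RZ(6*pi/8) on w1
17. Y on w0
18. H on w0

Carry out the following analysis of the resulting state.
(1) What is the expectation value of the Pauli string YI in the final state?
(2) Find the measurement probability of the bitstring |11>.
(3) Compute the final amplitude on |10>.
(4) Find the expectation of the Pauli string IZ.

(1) The observable YI averages to 0. Key observation: the block from step 6 through step 13 cancels to the identity and can be dropped.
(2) A full measurement returns |11> with probability 1/2.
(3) The amplitude on |10> is 0.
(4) In the final state, IZ has expectation -1.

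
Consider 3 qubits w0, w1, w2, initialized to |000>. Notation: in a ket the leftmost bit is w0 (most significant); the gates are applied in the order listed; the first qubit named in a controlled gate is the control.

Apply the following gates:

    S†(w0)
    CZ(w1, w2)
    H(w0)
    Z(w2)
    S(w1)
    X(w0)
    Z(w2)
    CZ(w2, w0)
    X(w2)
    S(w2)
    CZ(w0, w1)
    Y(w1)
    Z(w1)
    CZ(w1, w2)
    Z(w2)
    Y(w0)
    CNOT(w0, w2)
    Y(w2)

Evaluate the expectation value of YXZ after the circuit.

The expectation value of YXZ is 0.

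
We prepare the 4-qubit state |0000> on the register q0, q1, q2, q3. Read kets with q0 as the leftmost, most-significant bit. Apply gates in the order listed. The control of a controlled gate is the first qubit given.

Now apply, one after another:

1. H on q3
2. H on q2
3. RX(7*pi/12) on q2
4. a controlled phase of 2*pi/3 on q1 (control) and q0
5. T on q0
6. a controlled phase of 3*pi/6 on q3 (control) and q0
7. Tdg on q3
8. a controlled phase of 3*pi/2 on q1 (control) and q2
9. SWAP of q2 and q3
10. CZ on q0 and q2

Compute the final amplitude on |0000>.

The final state's coefficient on |0000> equals -sqrt(2 - sqrt(2))/8 + sqrt(3*sqrt(2) + 6)/8 - I*sqrt(sqrt(2) + 2)/8 - I*sqrt(6 - 3*sqrt(2))/8.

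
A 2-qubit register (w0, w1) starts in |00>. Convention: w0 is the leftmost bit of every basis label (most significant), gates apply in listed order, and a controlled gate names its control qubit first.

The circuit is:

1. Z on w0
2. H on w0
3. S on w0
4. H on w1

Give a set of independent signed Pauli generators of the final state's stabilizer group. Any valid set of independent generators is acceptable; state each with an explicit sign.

The final state is stabilized by the group generated by +YI, +IX; other independent generating sets are equally valid.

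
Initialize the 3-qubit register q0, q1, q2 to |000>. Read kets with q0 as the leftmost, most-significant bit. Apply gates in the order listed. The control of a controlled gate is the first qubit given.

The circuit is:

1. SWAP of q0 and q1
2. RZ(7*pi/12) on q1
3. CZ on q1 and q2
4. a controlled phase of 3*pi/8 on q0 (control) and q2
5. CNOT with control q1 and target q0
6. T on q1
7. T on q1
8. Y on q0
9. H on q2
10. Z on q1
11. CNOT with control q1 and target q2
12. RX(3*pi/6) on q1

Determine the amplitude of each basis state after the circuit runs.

The final amplitudes are 0 on |000>, 0 on |001>, 0 on |010>, 0 on |011>, exp(5*I*pi/24)/2 on |100>, exp(5*I*pi/24)/2 on |101>, -exp(17*I*pi/24)/2 on |110>, -exp(17*I*pi/24)/2 on |111>.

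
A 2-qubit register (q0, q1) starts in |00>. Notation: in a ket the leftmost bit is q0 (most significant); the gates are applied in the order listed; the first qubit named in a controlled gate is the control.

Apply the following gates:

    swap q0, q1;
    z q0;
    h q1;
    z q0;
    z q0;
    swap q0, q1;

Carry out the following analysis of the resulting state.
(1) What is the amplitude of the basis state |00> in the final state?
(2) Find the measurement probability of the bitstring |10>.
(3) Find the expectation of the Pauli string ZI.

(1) The amplitude on |00> is sqrt(2)/2.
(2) Outcome |10> occurs with probability 1/2.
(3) In the final state, ZI has expectation 0.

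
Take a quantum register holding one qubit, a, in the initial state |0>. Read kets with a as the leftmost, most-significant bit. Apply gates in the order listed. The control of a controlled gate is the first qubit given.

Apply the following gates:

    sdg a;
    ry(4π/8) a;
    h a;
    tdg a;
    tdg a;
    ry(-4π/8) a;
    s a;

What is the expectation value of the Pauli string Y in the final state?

The observable Y averages to -1.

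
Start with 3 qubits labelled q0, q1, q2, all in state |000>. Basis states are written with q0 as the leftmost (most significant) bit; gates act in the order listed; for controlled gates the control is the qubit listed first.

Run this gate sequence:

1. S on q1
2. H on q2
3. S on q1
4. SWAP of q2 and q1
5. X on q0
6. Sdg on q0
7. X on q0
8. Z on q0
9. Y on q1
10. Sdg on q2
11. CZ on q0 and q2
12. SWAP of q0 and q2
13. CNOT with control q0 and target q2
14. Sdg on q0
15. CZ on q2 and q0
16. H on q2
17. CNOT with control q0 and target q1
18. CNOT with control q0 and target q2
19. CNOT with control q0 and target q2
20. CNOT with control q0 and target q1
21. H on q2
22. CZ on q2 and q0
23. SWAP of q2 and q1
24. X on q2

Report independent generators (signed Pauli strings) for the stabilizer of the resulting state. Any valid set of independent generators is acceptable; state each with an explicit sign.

One valid set of independent stabilizer generators is -IIX, +ZII, +IZI (any independent generating set of the same group is equally correct). Key observation: gates 15-22 undo each other exactly, leaving only the rest of the circuit to track.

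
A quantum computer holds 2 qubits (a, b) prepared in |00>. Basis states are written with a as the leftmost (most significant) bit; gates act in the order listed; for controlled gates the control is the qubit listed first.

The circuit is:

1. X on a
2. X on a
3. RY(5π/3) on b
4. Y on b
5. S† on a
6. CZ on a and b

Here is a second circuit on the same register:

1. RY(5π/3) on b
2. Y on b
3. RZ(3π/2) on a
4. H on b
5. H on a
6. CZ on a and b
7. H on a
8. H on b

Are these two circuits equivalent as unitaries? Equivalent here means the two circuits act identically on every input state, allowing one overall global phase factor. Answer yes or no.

No, they are not equivalent — no single phase factor reconciles the two unitaries.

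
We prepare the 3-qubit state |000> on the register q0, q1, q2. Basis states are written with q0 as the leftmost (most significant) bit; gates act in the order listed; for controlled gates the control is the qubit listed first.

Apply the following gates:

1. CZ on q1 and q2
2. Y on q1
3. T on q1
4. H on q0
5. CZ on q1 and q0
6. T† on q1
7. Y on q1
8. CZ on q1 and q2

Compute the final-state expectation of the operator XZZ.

The expectation value of XZZ is -1.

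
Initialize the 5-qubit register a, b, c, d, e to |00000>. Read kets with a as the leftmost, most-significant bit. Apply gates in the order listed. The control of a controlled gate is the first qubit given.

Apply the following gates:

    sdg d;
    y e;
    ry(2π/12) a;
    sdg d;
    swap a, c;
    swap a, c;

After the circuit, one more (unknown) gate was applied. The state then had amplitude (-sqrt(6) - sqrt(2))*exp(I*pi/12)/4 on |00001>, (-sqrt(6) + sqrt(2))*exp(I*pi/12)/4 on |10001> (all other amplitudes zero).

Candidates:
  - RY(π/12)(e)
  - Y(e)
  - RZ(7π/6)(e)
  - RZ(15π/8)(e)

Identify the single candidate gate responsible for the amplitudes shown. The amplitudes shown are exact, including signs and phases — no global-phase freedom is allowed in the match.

The unique candidate consistent with the amplitudes is RZ(7π/6)(e). Key observation: gates 5-6 undo each other exactly, leaving only the rest of the circuit to track.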